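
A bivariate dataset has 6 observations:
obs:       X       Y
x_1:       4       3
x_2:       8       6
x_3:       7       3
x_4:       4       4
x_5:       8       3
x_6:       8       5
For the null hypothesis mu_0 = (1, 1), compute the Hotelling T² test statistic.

Step 1 — sample mean vector:
  mean(X) = (4 + 8 + 7 + 4 + 8 + 8) / 6 = 39/6 = 6.5
  mean(Y) = (3 + 6 + 3 + 4 + 3 + 5) / 6 = 24/6 = 4
  x̄ = (6.5, 4),  deviation x̄ - mu_0 = (6.5, 4) - (1, 1) = (5.5, 3).

Step 2 — sample covariance matrix, S[i,j] = (1/(n-1)) · Σ_k (x_{k,i} - mean_i) · (x_{k,j} - mean_j), divisor n-1 = 5:
  S[X,X] = ((-2.5)·(-2.5) + (1.5)·(1.5) + (0.5)·(0.5) + (-2.5)·(-2.5) + (1.5)·(1.5) + (1.5)·(1.5)) / 5 = 19.5/5 = 3.9
  S[X,Y] = ((-2.5)·(-1) + (1.5)·(2) + (0.5)·(-1) + (-2.5)·(0) + (1.5)·(-1) + (1.5)·(1)) / 5 = 5/5 = 1
  S[Y,Y] = ((-1)·(-1) + (2)·(2) + (-1)·(-1) + (0)·(0) + (-1)·(-1) + (1)·(1)) / 5 = 8/5 = 1.6
  S = [[3.9, 1],
 [1, 1.6]].

Step 3 — invert S. det(S) = 3.9·1.6 - (1)² = 5.24.
  S^{-1} = (1/det) · [[d, -b], [-b, a]] = [[0.3053, -0.1908],
 [-0.1908, 0.7443]].

Step 4 — quadratic form (x̄ - mu_0)^T · S^{-1} · (x̄ - mu_0):
  S^{-1} · (x̄ - mu_0) = (1.1069, 1.1832),
  (x̄ - mu_0)^T · [...] = (5.5)·(1.1069) + (3)·(1.1832) = 9.6374.

Step 5 — scale by n: T² = 6 · 9.6374 = 57.8244.

T² ≈ 57.8244


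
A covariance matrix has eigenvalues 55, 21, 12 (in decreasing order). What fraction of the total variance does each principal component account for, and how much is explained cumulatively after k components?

Step 1 — total variance = trace(Sigma) = Σ λ_i = 55 + 21 + 12 = 88.

Step 2 — fraction explained by component i = λ_i / Σ λ:
  PC1: 55/88 = 0.625
  PC2: 21/88 = 0.2386
  PC3: 12/88 = 0.1364

Step 3 — cumulative fraction after k components = (λ_1 + ... + λ_k) / Σ λ:
  k = 1: 55/88 = 0.625
  k = 2: (55 + 21)/88 = 76/88 = 0.8636
  k = 3: (55 + 21 + 12)/88 = 88/88 = 1

Summary (fraction, with percent):

explained: PC1 0.625 (62.5%), PC2 0.2386 (23.86%), PC3 0.1364 (13.64%);  cumulative: 0.625, 0.8636, 1


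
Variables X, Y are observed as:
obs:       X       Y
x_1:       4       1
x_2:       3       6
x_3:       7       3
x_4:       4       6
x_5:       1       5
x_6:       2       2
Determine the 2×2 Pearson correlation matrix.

Step 1 — column means:
  mean(X) = (4 + 3 + 7 + 4 + 1 + 2) / 6 = 21/6 = 3.5
  mean(Y) = (1 + 6 + 3 + 6 + 5 + 2) / 6 = 23/6 = 3.8333

Step 2 — sample variances and covariances s[i,j] = (1/(n-1)) · Σ_k (x_{k,i} - mean_i) · (x_{k,j} - mean_j), with n-1 = 5:
  s[X,X] = ((0.5)·(0.5) + (-0.5)·(-0.5) + (3.5)·(3.5) + (0.5)·(0.5) + (-2.5)·(-2.5) + (-1.5)·(-1.5)) / 5 = 21.5/5 = 4.3
  s[X,Y] = ((0.5)·(-2.8333) + (-0.5)·(2.1667) + (3.5)·(-0.8333) + (0.5)·(2.1667) + (-2.5)·(1.1667) + (-1.5)·(-1.8333)) / 5 = -4.5/5 = -0.9
  s[Y,Y] = ((-2.8333)·(-2.8333) + (2.1667)·(2.1667) + (-0.8333)·(-0.8333) + (2.1667)·(2.1667) + (1.1667)·(1.1667) + (-1.8333)·(-1.8333)) / 5 = 22.8333/5 = 4.5667
  Sample standard deviations s_i = √(s[i,i]):
  s(X) = √(4.3) = 2.0736
  s(Y) = √(4.5667) = 2.137

Step 3 — r_{ij} = s_{ij} / (s_i · s_j):
  r[X,X] = 1 (diagonal).
  r[X,Y] = -0.9 / (2.0736 · 2.137) = -0.9 / 4.4313 = -0.2031
  r[Y,Y] = 1 (diagonal).

R is symmetric with unit diagonal. Assembling:

R = [[1, -0.2031],
 [-0.2031, 1]]


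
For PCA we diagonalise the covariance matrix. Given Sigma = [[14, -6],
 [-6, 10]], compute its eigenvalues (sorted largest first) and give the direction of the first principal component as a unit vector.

Step 1 — characteristic polynomial of 2×2 Sigma:
  det(Sigma - λI) = λ² - trace · λ + det = 0.
  trace = 14 + 10 = 24, det = 14·10 - (-6)² = 104.
Step 2 — discriminant:
  Δ = trace² - 4·det = 576 - 416 = 160.
Step 3 — eigenvalues:
  λ = (trace ± √Δ)/2 = (24 ± 12.6491)/2,
  λ_1 = 18.3246,  λ_2 = 5.6754.

Step 4 — unit eigenvector for λ_1: solve (Sigma - λ_1 I)v = 0. First row:
  (14 - 18.3246)·v_x + (-6)·v_y = 0, i.e. (-4.3246)·v_x + (-6)·v_y = 0,
  so v ∝ (b, λ_1 - a) = (-6, 4.3246); multiply by -1 so the first entry is positive: u = (6, -4.3246).
  ||u|| = √((6)² + (-4.3246)²) = √(54.7018) ≈ 7.3961,
  v_1 = u/||u|| ≈ (0.8112, -0.5847) (||v_1|| = 1).

λ_1 = 18.3246,  λ_2 = 5.6754;  v_1 ≈ (0.8112, -0.5847)


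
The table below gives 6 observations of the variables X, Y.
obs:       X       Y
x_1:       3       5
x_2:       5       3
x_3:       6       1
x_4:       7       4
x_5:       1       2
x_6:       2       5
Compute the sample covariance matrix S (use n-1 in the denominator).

Step 1 — column means:
  mean(X) = (3 + 5 + 6 + 7 + 1 + 2) / 6 = 24/6 = 4
  mean(Y) = (5 + 3 + 1 + 4 + 2 + 5) / 6 = 20/6 = 3.3333

Step 2 — sample covariance S[i,j] = (1/(n-1)) · Σ_k (x_{k,i} - mean_i) · (x_{k,j} - mean_j), with n-1 = 5.
  S[X,X] = ((-1)·(-1) + (1)·(1) + (2)·(2) + (3)·(3) + (-3)·(-3) + (-2)·(-2)) / 5 = 28/5 = 5.6
  S[X,Y] = ((-1)·(1.6667) + (1)·(-0.3333) + (2)·(-2.3333) + (3)·(0.6667) + (-3)·(-1.3333) + (-2)·(1.6667)) / 5 = -4/5 = -0.8
  S[Y,Y] = ((1.6667)·(1.6667) + (-0.3333)·(-0.3333) + (-2.3333)·(-2.3333) + (0.6667)·(0.6667) + (-1.3333)·(-1.3333) + (1.6667)·(1.6667)) / 5 = 13.3333/5 = 2.6667

S is symmetric (S[j,i] = S[i,j]). Assembling:

S = [[5.6, -0.8],
 [-0.8, 2.6667]]


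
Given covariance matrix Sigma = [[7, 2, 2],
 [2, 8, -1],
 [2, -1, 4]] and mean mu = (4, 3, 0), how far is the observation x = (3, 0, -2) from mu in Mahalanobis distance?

Step 1 — centre the observation: (x - mu) = (-1, -3, -2).

Step 2 — invert Sigma (cofactor / det for 3×3, or solve directly):
  Sigma^{-1} = [[0.1925, -0.0621, -0.1118],
 [-0.0621, 0.1491, 0.0683],
 [-0.1118, 0.0683, 0.323]].

Step 3 — form the quadratic (x - mu)^T · Sigma^{-1} · (x - mu):
  Sigma^{-1} · (x - mu) = (0.2174, -0.5217, -0.7391).
  (x - mu)^T · [Sigma^{-1} · (x - mu)] = (-1)·(0.2174) + (-3)·(-0.5217) + (-2)·(-0.7391) = 2.8261.

Step 4 — take square root: d = √(2.8261) ≈ 1.6811.

d(x, mu) = √(2.8261) ≈ 1.6811


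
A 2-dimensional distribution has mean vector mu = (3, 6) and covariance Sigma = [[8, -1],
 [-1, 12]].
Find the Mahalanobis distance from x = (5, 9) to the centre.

Step 1 — centre the observation: (x - mu) = (2, 3).

Step 2 — invert Sigma. det(Sigma) = 8·12 - (-1)² = 95.
  Sigma^{-1} = (1/det) · [[d, -b], [-b, a]] = [[0.1263, 0.0105],
 [0.0105, 0.0842]].

Step 3 — form the quadratic (x - mu)^T · Sigma^{-1} · (x - mu):
  Sigma^{-1} · (x - mu) = (0.2842, 0.2737).
  (x - mu)^T · [Sigma^{-1} · (x - mu)] = (2)·(0.2842) + (3)·(0.2737) = 1.3895.

Step 4 — take square root: d = √(1.3895) ≈ 1.1788.

d(x, mu) = √(1.3895) ≈ 1.1788


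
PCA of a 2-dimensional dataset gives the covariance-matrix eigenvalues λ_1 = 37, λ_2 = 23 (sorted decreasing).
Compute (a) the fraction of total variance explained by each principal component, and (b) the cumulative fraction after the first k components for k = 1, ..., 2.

Step 1 — total variance = trace(Sigma) = Σ λ_i = 37 + 23 = 60.

Step 2 — fraction explained by component i = λ_i / Σ λ:
  PC1: 37/60 = 0.6167
  PC2: 23/60 = 0.3833

Step 3 — cumulative fraction after k components = (λ_1 + ... + λ_k) / Σ λ:
  k = 1: 37/60 = 0.6167
  k = 2: (37 + 23)/60 = 60/60 = 1

Summary (fraction, with percent):

explained: PC1 0.6167 (61.67%), PC2 0.3833 (38.33%);  cumulative: 0.6167, 1


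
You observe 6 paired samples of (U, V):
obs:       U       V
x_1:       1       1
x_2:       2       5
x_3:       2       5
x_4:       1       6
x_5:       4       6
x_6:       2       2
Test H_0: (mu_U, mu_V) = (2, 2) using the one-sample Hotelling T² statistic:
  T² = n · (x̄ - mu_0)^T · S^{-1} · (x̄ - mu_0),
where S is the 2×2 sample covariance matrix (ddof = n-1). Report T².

Step 1 — sample mean vector:
  mean(U) = (1 + 2 + 2 + 1 + 4 + 2) / 6 = 12/6 = 2
  mean(V) = (1 + 5 + 5 + 6 + 6 + 2) / 6 = 25/6 = 4.1667
  x̄ = (2, 4.1667),  deviation x̄ - mu_0 = (2, 4.1667) - (2, 2) = (0, 2.1667).

Step 2 — sample covariance matrix, S[i,j] = (1/(n-1)) · Σ_k (x_{k,i} - mean_i) · (x_{k,j} - mean_j), divisor n-1 = 5:
  S[U,U] = ((-1)·(-1) + (0)·(0) + (0)·(0) + (-1)·(-1) + (2)·(2) + (0)·(0)) / 5 = 6/5 = 1.2
  S[U,V] = ((-1)·(-3.1667) + (0)·(0.8333) + (0)·(0.8333) + (-1)·(1.8333) + (2)·(1.8333) + (0)·(-2.1667)) / 5 = 5/5 = 1
  S[V,V] = ((-3.1667)·(-3.1667) + (0.8333)·(0.8333) + (0.8333)·(0.8333) + (1.8333)·(1.8333) + (1.8333)·(1.8333) + (-2.1667)·(-2.1667)) / 5 = 22.8333/5 = 4.5667
  S = [[1.2, 1],
 [1, 4.5667]].

Step 3 — invert S. det(S) = 1.2·4.5667 - (1)² = 4.48.
  S^{-1} = (1/det) · [[d, -b], [-b, a]] = [[1.0193, -0.2232],
 [-0.2232, 0.2679]].

Step 4 — quadratic form (x̄ - mu_0)^T · S^{-1} · (x̄ - mu_0):
  S^{-1} · (x̄ - mu_0) = (-0.4836, 0.5804),
  (x̄ - mu_0)^T · [...] = (0)·(-0.4836) + (2.1667)·(0.5804) = 1.2574.

Step 5 — scale by n: T² = 6 · 1.2574 = 7.5446.

T² ≈ 7.5446


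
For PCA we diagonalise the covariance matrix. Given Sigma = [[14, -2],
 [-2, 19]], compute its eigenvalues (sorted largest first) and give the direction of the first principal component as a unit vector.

Step 1 — characteristic polynomial of 2×2 Sigma:
  det(Sigma - λI) = λ² - trace · λ + det = 0.
  trace = 14 + 19 = 33, det = 14·19 - (-2)² = 262.
Step 2 — discriminant:
  Δ = trace² - 4·det = 1089 - 1048 = 41.
Step 3 — eigenvalues:
  λ = (trace ± √Δ)/2 = (33 ± 6.4031)/2,
  λ_1 = 19.7016,  λ_2 = 13.2984.

Step 4 — unit eigenvector for λ_1: solve (Sigma - λ_1 I)v = 0. First row:
  (14 - 19.7016)·v_x + (-2)·v_y = 0, i.e. (-5.7016)·v_x + (-2)·v_y = 0,
  so v ∝ (b, λ_1 - a) = (-2, 5.7016); multiply by -1 so the first entry is positive: u = (2, -5.7016).
  ||u|| = √((2)² + (-5.7016)²) = √(36.5078) ≈ 6.0422,
  v_1 = u/||u|| ≈ (0.331, -0.9436) (||v_1|| = 1).

λ_1 = 19.7016,  λ_2 = 13.2984;  v_1 ≈ (0.331, -0.9436)


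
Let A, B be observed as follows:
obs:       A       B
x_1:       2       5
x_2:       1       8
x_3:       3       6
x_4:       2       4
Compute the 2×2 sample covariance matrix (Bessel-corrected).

Step 1 — column means:
  mean(A) = (2 + 1 + 3 + 2) / 4 = 8/4 = 2
  mean(B) = (5 + 8 + 6 + 4) / 4 = 23/4 = 5.75

Step 2 — sample covariance S[i,j] = (1/(n-1)) · Σ_k (x_{k,i} - mean_i) · (x_{k,j} - mean_j), with n-1 = 3.
  S[A,A] = ((0)·(0) + (-1)·(-1) + (1)·(1) + (0)·(0)) / 3 = 2/3 = 0.6667
  S[A,B] = ((0)·(-0.75) + (-1)·(2.25) + (1)·(0.25) + (0)·(-1.75)) / 3 = -2/3 = -0.6667
  S[B,B] = ((-0.75)·(-0.75) + (2.25)·(2.25) + (0.25)·(0.25) + (-1.75)·(-1.75)) / 3 = 8.75/3 = 2.9167

S is symmetric (S[j,i] = S[i,j]). Assembling:

S = [[0.6667, -0.6667],
 [-0.6667, 2.9167]]


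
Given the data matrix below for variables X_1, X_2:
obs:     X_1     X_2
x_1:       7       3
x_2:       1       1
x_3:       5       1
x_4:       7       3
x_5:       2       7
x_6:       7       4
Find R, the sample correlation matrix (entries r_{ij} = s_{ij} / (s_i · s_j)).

Step 1 — column means:
  mean(X_1) = (7 + 1 + 5 + 7 + 2 + 7) / 6 = 29/6 = 4.8333
  mean(X_2) = (3 + 1 + 1 + 3 + 7 + 4) / 6 = 19/6 = 3.1667

Step 2 — sample variances and covariances s[i,j] = (1/(n-1)) · Σ_k (x_{k,i} - mean_i) · (x_{k,j} - mean_j), with n-1 = 5:
  s[X_1,X_1] = ((2.1667)·(2.1667) + (-3.8333)·(-3.8333) + (0.1667)·(0.1667) + (2.1667)·(2.1667) + (-2.8333)·(-2.8333) + (2.1667)·(2.1667)) / 5 = 36.8333/5 = 7.3667
  s[X_1,X_2] = ((2.1667)·(-0.1667) + (-3.8333)·(-2.1667) + (0.1667)·(-2.1667) + (2.1667)·(-0.1667) + (-2.8333)·(3.8333) + (2.1667)·(0.8333)) / 5 = -1.8333/5 = -0.3667
  s[X_2,X_2] = ((-0.1667)·(-0.1667) + (-2.1667)·(-2.1667) + (-2.1667)·(-2.1667) + (-0.1667)·(-0.1667) + (3.8333)·(3.8333) + (0.8333)·(0.8333)) / 5 = 24.8333/5 = 4.9667
  Sample standard deviations s_i = √(s[i,i]):
  s(X_1) = √(7.3667) = 2.7142
  s(X_2) = √(4.9667) = 2.2286

Step 3 — r_{ij} = s_{ij} / (s_i · s_j):
  r[X_1,X_1] = 1 (diagonal).
  r[X_1,X_2] = -0.3667 / (2.7142 · 2.2286) = -0.3667 / 6.0488 = -0.0606
  r[X_2,X_2] = 1 (diagonal).

R is symmetric with unit diagonal. Assembling:

R = [[1, -0.0606],
 [-0.0606, 1]]


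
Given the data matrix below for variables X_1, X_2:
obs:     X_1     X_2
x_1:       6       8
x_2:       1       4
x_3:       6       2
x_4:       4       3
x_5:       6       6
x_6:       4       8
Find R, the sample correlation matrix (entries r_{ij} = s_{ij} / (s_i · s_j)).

Step 1 — column means:
  mean(X_1) = (6 + 1 + 6 + 4 + 6 + 4) / 6 = 27/6 = 4.5
  mean(X_2) = (8 + 4 + 2 + 3 + 6 + 8) / 6 = 31/6 = 5.1667

Step 2 — sample variances and covariances s[i,j] = (1/(n-1)) · Σ_k (x_{k,i} - mean_i) · (x_{k,j} - mean_j), with n-1 = 5:
  s[X_1,X_1] = ((1.5)·(1.5) + (-3.5)·(-3.5) + (1.5)·(1.5) + (-0.5)·(-0.5) + (1.5)·(1.5) + (-0.5)·(-0.5)) / 5 = 19.5/5 = 3.9
  s[X_1,X_2] = ((1.5)·(2.8333) + (-3.5)·(-1.1667) + (1.5)·(-3.1667) + (-0.5)·(-2.1667) + (1.5)·(0.8333) + (-0.5)·(2.8333)) / 5 = 4.5/5 = 0.9
  s[X_2,X_2] = ((2.8333)·(2.8333) + (-1.1667)·(-1.1667) + (-3.1667)·(-3.1667) + (-2.1667)·(-2.1667) + (0.8333)·(0.8333) + (2.8333)·(2.8333)) / 5 = 32.8333/5 = 6.5667
  Sample standard deviations s_i = √(s[i,i]):
  s(X_1) = √(3.9) = 1.9748
  s(X_2) = √(6.5667) = 2.5626

Step 3 — r_{ij} = s_{ij} / (s_i · s_j):
  r[X_1,X_1] = 1 (diagonal).
  r[X_1,X_2] = 0.9 / (1.9748 · 2.5626) = 0.9 / 5.0606 = 0.1778
  r[X_2,X_2] = 1 (diagonal).

R is symmetric with unit diagonal. Assembling:

R = [[1, 0.1778],
 [0.1778, 1]]


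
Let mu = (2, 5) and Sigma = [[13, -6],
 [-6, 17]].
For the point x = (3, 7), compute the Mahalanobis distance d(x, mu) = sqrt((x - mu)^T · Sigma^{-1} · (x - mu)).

Step 1 — centre the observation: (x - mu) = (1, 2).

Step 2 — invert Sigma. det(Sigma) = 13·17 - (-6)² = 185.
  Sigma^{-1} = (1/det) · [[d, -b], [-b, a]] = [[0.0919, 0.0324],
 [0.0324, 0.0703]].

Step 3 — form the quadratic (x - mu)^T · Sigma^{-1} · (x - mu):
  Sigma^{-1} · (x - mu) = (0.1568, 0.173).
  (x - mu)^T · [Sigma^{-1} · (x - mu)] = (1)·(0.1568) + (2)·(0.173) = 0.5027.

Step 4 — take square root: d = √(0.5027) ≈ 0.709.

d(x, mu) = √(0.5027) ≈ 0.709


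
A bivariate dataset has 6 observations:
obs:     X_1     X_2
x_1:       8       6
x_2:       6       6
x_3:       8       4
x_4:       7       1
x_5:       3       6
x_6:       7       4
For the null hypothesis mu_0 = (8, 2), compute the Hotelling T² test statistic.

Step 1 — sample mean vector:
  mean(X_1) = (8 + 6 + 8 + 7 + 3 + 7) / 6 = 39/6 = 6.5
  mean(X_2) = (6 + 6 + 4 + 1 + 6 + 4) / 6 = 27/6 = 4.5
  x̄ = (6.5, 4.5),  deviation x̄ - mu_0 = (6.5, 4.5) - (8, 2) = (-1.5, 2.5).

Step 2 — sample covariance matrix, S[i,j] = (1/(n-1)) · Σ_k (x_{k,i} - mean_i) · (x_{k,j} - mean_j), divisor n-1 = 5:
  S[X_1,X_1] = ((1.5)·(1.5) + (-0.5)·(-0.5) + (1.5)·(1.5) + (0.5)·(0.5) + (-3.5)·(-3.5) + (0.5)·(0.5)) / 5 = 17.5/5 = 3.5
  S[X_1,X_2] = ((1.5)·(1.5) + (-0.5)·(1.5) + (1.5)·(-0.5) + (0.5)·(-3.5) + (-3.5)·(1.5) + (0.5)·(-0.5)) / 5 = -6.5/5 = -1.3
  S[X_2,X_2] = ((1.5)·(1.5) + (1.5)·(1.5) + (-0.5)·(-0.5) + (-3.5)·(-3.5) + (1.5)·(1.5) + (-0.5)·(-0.5)) / 5 = 19.5/5 = 3.9
  S = [[3.5, -1.3],
 [-1.3, 3.9]].

Step 3 — invert S. det(S) = 3.5·3.9 - (-1.3)² = 11.96.
  S^{-1} = (1/det) · [[d, -b], [-b, a]] = [[0.3261, 0.1087],
 [0.1087, 0.2926]].

Step 4 — quadratic form (x̄ - mu_0)^T · S^{-1} · (x̄ - mu_0):
  S^{-1} · (x̄ - mu_0) = (-0.2174, 0.5686),
  (x̄ - mu_0)^T · [...] = (-1.5)·(-0.2174) + (2.5)·(0.5686) = 1.7475.

Step 5 — scale by n: T² = 6 · 1.7475 = 10.4849.

T² ≈ 10.4849


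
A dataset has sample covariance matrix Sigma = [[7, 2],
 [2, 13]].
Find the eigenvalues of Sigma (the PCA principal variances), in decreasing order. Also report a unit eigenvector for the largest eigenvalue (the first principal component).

Step 1 — characteristic polynomial of 2×2 Sigma:
  det(Sigma - λI) = λ² - trace · λ + det = 0.
  trace = 7 + 13 = 20, det = 7·13 - (2)² = 87.
Step 2 — discriminant:
  Δ = trace² - 4·det = 400 - 348 = 52.
Step 3 — eigenvalues:
  λ = (trace ± √Δ)/2 = (20 ± 7.2111)/2,
  λ_1 = 13.6056,  λ_2 = 6.3944.

Step 4 — unit eigenvector for λ_1: solve (Sigma - λ_1 I)v = 0. First row:
  (7 - 13.6056)·v_x + (2)·v_y = 0, i.e. (-6.6056)·v_x + (2)·v_y = 0,
  so v ∝ (b, λ_1 - a) = (2, 6.6056) = u.
  ||u|| = √((2)² + (6.6056)²) = √(47.6333) ≈ 6.9017,
  v_1 = u/||u|| ≈ (0.2898, 0.9571) (||v_1|| = 1).

λ_1 = 13.6056,  λ_2 = 6.3944;  v_1 ≈ (0.2898, 0.9571)


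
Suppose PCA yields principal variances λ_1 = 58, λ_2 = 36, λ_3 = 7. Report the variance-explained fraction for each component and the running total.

Step 1 — total variance = trace(Sigma) = Σ λ_i = 58 + 36 + 7 = 101.

Step 2 — fraction explained by component i = λ_i / Σ λ:
  PC1: 58/101 = 0.5743
  PC2: 36/101 = 0.3564
  PC3: 7/101 = 0.0693

Step 3 — cumulative fraction after k components = (λ_1 + ... + λ_k) / Σ λ:
  k = 1: 58/101 = 0.5743
  k = 2: (58 + 36)/101 = 94/101 = 0.9307
  k = 3: (58 + 36 + 7)/101 = 101/101 = 1

Summary (fraction, with percent):

explained: PC1 0.5743 (57.43%), PC2 0.3564 (35.64%), PC3 0.0693 (6.93%);  cumulative: 0.5743, 0.9307, 1


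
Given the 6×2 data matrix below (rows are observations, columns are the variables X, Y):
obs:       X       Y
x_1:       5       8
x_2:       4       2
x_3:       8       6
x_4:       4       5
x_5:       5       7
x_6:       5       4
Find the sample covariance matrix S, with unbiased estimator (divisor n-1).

Step 1 — column means:
  mean(X) = (5 + 4 + 8 + 4 + 5 + 5) / 6 = 31/6 = 5.1667
  mean(Y) = (8 + 2 + 6 + 5 + 7 + 4) / 6 = 32/6 = 5.3333

Step 2 — sample covariance S[i,j] = (1/(n-1)) · Σ_k (x_{k,i} - mean_i) · (x_{k,j} - mean_j), with n-1 = 5.
  S[X,X] = ((-0.1667)·(-0.1667) + (-1.1667)·(-1.1667) + (2.8333)·(2.8333) + (-1.1667)·(-1.1667) + (-0.1667)·(-0.1667) + (-0.1667)·(-0.1667)) / 5 = 10.8333/5 = 2.1667
  S[X,Y] = ((-0.1667)·(2.6667) + (-1.1667)·(-3.3333) + (2.8333)·(0.6667) + (-1.1667)·(-0.3333) + (-0.1667)·(1.6667) + (-0.1667)·(-1.3333)) / 5 = 5.6667/5 = 1.1333
  S[Y,Y] = ((2.6667)·(2.6667) + (-3.3333)·(-3.3333) + (0.6667)·(0.6667) + (-0.3333)·(-0.3333) + (1.6667)·(1.6667) + (-1.3333)·(-1.3333)) / 5 = 23.3333/5 = 4.6667

S is symmetric (S[j,i] = S[i,j]). Assembling:

S = [[2.1667, 1.1333],
 [1.1333, 4.6667]]


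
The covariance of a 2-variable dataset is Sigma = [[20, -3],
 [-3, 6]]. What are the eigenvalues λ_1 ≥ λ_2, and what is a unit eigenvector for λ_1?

Step 1 — characteristic polynomial of 2×2 Sigma:
  det(Sigma - λI) = λ² - trace · λ + det = 0.
  trace = 20 + 6 = 26, det = 20·6 - (-3)² = 111.
Step 2 — discriminant:
  Δ = trace² - 4·det = 676 - 444 = 232.
Step 3 — eigenvalues:
  λ = (trace ± √Δ)/2 = (26 ± 15.2315)/2,
  λ_1 = 20.6158,  λ_2 = 5.3842.

Step 4 — unit eigenvector for λ_1: solve (Sigma - λ_1 I)v = 0. First row:
  (20 - 20.6158)·v_x + (-3)·v_y = 0, i.e. (-0.6158)·v_x + (-3)·v_y = 0,
  so v ∝ (b, λ_1 - a) = (-3, 0.6158); multiply by -1 so the first entry is positive: u = (3, -0.6158).
  ||u|| = √((3)² + (-0.6158)²) = √(9.3792) ≈ 3.0625,
  v_1 = u/||u|| ≈ (0.9796, -0.2011) (||v_1|| = 1).

λ_1 = 20.6158,  λ_2 = 5.3842;  v_1 ≈ (0.9796, -0.2011)


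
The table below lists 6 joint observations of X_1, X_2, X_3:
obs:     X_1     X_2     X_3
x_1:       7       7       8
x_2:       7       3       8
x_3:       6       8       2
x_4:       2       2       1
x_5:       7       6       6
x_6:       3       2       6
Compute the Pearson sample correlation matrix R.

Step 1 — column means:
  mean(X_1) = (7 + 7 + 6 + 2 + 7 + 3) / 6 = 32/6 = 5.3333
  mean(X_2) = (7 + 3 + 8 + 2 + 6 + 2) / 6 = 28/6 = 4.6667
  mean(X_3) = (8 + 8 + 2 + 1 + 6 + 6) / 6 = 31/6 = 5.1667

Step 2 — sample variances and covariances s[i,j] = (1/(n-1)) · Σ_k (x_{k,i} - mean_i) · (x_{k,j} - mean_j), with n-1 = 5:
  s[X_1,X_1] = ((1.6667)·(1.6667) + (1.6667)·(1.6667) + (0.6667)·(0.6667) + (-3.3333)·(-3.3333) + (1.6667)·(1.6667) + (-2.3333)·(-2.3333)) / 5 = 25.3333/5 = 5.0667
  s[X_1,X_2] = ((1.6667)·(2.3333) + (1.6667)·(-1.6667) + (0.6667)·(3.3333) + (-3.3333)·(-2.6667) + (1.6667)·(1.3333) + (-2.3333)·(-2.6667)) / 5 = 20.6667/5 = 4.1333
  s[X_1,X_3] = ((1.6667)·(2.8333) + (1.6667)·(2.8333) + (0.6667)·(-3.1667) + (-3.3333)·(-4.1667) + (1.6667)·(0.8333) + (-2.3333)·(0.8333)) / 5 = 20.6667/5 = 4.1333
  s[X_2,X_2] = ((2.3333)·(2.3333) + (-1.6667)·(-1.6667) + (3.3333)·(3.3333) + (-2.6667)·(-2.6667) + (1.3333)·(1.3333) + (-2.6667)·(-2.6667)) / 5 = 35.3333/5 = 7.0667
  s[X_2,X_3] = ((2.3333)·(2.8333) + (-1.6667)·(2.8333) + (3.3333)·(-3.1667) + (-2.6667)·(-4.1667) + (1.3333)·(0.8333) + (-2.6667)·(0.8333)) / 5 = 1.3333/5 = 0.2667
  s[X_3,X_3] = ((2.8333)·(2.8333) + (2.8333)·(2.8333) + (-3.1667)·(-3.1667) + (-4.1667)·(-4.1667) + (0.8333)·(0.8333) + (0.8333)·(0.8333)) / 5 = 44.8333/5 = 8.9667
  Sample standard deviations s_i = √(s[i,i]):
  s(X_1) = √(5.0667) = 2.2509
  s(X_2) = √(7.0667) = 2.6583
  s(X_3) = √(8.9667) = 2.9944

Step 3 — r_{ij} = s_{ij} / (s_i · s_j):
  r[X_1,X_1] = 1 (diagonal).
  r[X_1,X_2] = 4.1333 / (2.2509 · 2.6583) = 4.1333 / 5.9837 = 0.6908
  r[X_1,X_3] = 4.1333 / (2.2509 · 2.9944) = 4.1333 / 6.7403 = 0.6132
  r[X_2,X_2] = 1 (diagonal).
  r[X_2,X_3] = 0.2667 / (2.6583 · 2.9944) = 0.2667 / 7.9602 = 0.0335
  r[X_3,X_3] = 1 (diagonal).

R is symmetric with unit diagonal. Assembling:

R = [[1, 0.6908, 0.6132],
 [0.6908, 1, 0.0335],
 [0.6132, 0.0335, 1]]


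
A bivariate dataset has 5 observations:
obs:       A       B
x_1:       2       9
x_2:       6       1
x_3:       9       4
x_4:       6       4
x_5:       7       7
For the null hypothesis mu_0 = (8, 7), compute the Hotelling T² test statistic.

Step 1 — sample mean vector:
  mean(A) = (2 + 6 + 9 + 6 + 7) / 5 = 30/5 = 6
  mean(B) = (9 + 1 + 4 + 4 + 7) / 5 = 25/5 = 5
  x̄ = (6, 5),  deviation x̄ - mu_0 = (6, 5) - (8, 7) = (-2, -2).

Step 2 — sample covariance matrix, S[i,j] = (1/(n-1)) · Σ_k (x_{k,i} - mean_i) · (x_{k,j} - mean_j), divisor n-1 = 4:
  S[A,A] = ((-4)·(-4) + (0)·(0) + (3)·(3) + (0)·(0) + (1)·(1)) / 4 = 26/4 = 6.5
  S[A,B] = ((-4)·(4) + (0)·(-4) + (3)·(-1) + (0)·(-1) + (1)·(2)) / 4 = -17/4 = -4.25
  S[B,B] = ((4)·(4) + (-4)·(-4) + (-1)·(-1) + (-1)·(-1) + (2)·(2)) / 4 = 38/4 = 9.5
  S = [[6.5, -4.25],
 [-4.25, 9.5]].

Step 3 — invert S. det(S) = 6.5·9.5 - (-4.25)² = 43.6875.
  S^{-1} = (1/det) · [[d, -b], [-b, a]] = [[0.2175, 0.0973],
 [0.0973, 0.1488]].

Step 4 — quadratic form (x̄ - mu_0)^T · S^{-1} · (x̄ - mu_0):
  S^{-1} · (x̄ - mu_0) = (-0.6295, -0.4921),
  (x̄ - mu_0)^T · [...] = (-2)·(-0.6295) + (-2)·(-0.4921) = 2.2432.

Step 5 — scale by n: T² = 5 · 2.2432 = 11.216.

T² ≈ 11.216


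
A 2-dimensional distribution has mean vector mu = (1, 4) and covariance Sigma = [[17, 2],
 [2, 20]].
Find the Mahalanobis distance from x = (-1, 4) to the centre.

Step 1 — centre the observation: (x - mu) = (-2, 0).

Step 2 — invert Sigma. det(Sigma) = 17·20 - (2)² = 336.
  Sigma^{-1} = (1/det) · [[d, -b], [-b, a]] = [[0.0595, -0.006],
 [-0.006, 0.0506]].

Step 3 — form the quadratic (x - mu)^T · Sigma^{-1} · (x - mu):
  Sigma^{-1} · (x - mu) = (-0.119, 0.0119).
  (x - mu)^T · [Sigma^{-1} · (x - mu)] = (-2)·(-0.119) + (0)·(0.0119) = 0.2381.

Step 4 — take square root: d = √(0.2381) ≈ 0.488.

d(x, mu) = √(0.2381) ≈ 0.488


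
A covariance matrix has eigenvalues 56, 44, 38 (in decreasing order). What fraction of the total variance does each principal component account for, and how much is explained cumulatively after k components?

Step 1 — total variance = trace(Sigma) = Σ λ_i = 56 + 44 + 38 = 138.

Step 2 — fraction explained by component i = λ_i / Σ λ:
  PC1: 56/138 = 0.4058
  PC2: 44/138 = 0.3188
  PC3: 38/138 = 0.2754

Step 3 — cumulative fraction after k components = (λ_1 + ... + λ_k) / Σ λ:
  k = 1: 56/138 = 0.4058
  k = 2: (56 + 44)/138 = 100/138 = 0.7246
  k = 3: (56 + 44 + 38)/138 = 138/138 = 1

Summary (fraction, with percent):

explained: PC1 0.4058 (40.58%), PC2 0.3188 (31.88%), PC3 0.2754 (27.54%);  cumulative: 0.4058, 0.7246, 1


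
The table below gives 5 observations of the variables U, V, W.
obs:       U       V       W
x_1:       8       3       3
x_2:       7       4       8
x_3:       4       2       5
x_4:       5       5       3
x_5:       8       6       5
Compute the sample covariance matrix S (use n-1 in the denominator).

Step 1 — column means:
  mean(U) = (8 + 7 + 4 + 5 + 8) / 5 = 32/5 = 6.4
  mean(V) = (3 + 4 + 2 + 5 + 6) / 5 = 20/5 = 4
  mean(W) = (3 + 8 + 5 + 3 + 5) / 5 = 24/5 = 4.8

Step 2 — sample covariance S[i,j] = (1/(n-1)) · Σ_k (x_{k,i} - mean_i) · (x_{k,j} - mean_j), with n-1 = 4.
  S[U,U] = ((1.6)·(1.6) + (0.6)·(0.6) + (-2.4)·(-2.4) + (-1.4)·(-1.4) + (1.6)·(1.6)) / 4 = 13.2/4 = 3.3
  S[U,V] = ((1.6)·(-1) + (0.6)·(0) + (-2.4)·(-2) + (-1.4)·(1) + (1.6)·(2)) / 4 = 5/4 = 1.25
  S[U,W] = ((1.6)·(-1.8) + (0.6)·(3.2) + (-2.4)·(0.2) + (-1.4)·(-1.8) + (1.6)·(0.2)) / 4 = 1.4/4 = 0.35
  S[V,V] = ((-1)·(-1) + (0)·(0) + (-2)·(-2) + (1)·(1) + (2)·(2)) / 4 = 10/4 = 2.5
  S[V,W] = ((-1)·(-1.8) + (0)·(3.2) + (-2)·(0.2) + (1)·(-1.8) + (2)·(0.2)) / 4 = 0/4 = 0
  S[W,W] = ((-1.8)·(-1.8) + (3.2)·(3.2) + (0.2)·(0.2) + (-1.8)·(-1.8) + (0.2)·(0.2)) / 4 = 16.8/4 = 4.2

S is symmetric (S[j,i] = S[i,j]). Assembling:

S = [[3.3, 1.25, 0.35],
 [1.25, 2.5, 0],
 [0.35, 0, 4.2]]


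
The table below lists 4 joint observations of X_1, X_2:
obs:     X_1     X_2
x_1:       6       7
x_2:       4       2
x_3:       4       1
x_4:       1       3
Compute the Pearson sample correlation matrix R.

Step 1 — column means:
  mean(X_1) = (6 + 4 + 4 + 1) / 4 = 15/4 = 3.75
  mean(X_2) = (7 + 2 + 1 + 3) / 4 = 13/4 = 3.25

Step 2 — sample variances and covariances s[i,j] = (1/(n-1)) · Σ_k (x_{k,i} - mean_i) · (x_{k,j} - mean_j), with n-1 = 3:
  s[X_1,X_1] = ((2.25)·(2.25) + (0.25)·(0.25) + (0.25)·(0.25) + (-2.75)·(-2.75)) / 3 = 12.75/3 = 4.25
  s[X_1,X_2] = ((2.25)·(3.75) + (0.25)·(-1.25) + (0.25)·(-2.25) + (-2.75)·(-0.25)) / 3 = 8.25/3 = 2.75
  s[X_2,X_2] = ((3.75)·(3.75) + (-1.25)·(-1.25) + (-2.25)·(-2.25) + (-0.25)·(-0.25)) / 3 = 20.75/3 = 6.9167
  Sample standard deviations s_i = √(s[i,i]):
  s(X_1) = √(4.25) = 2.0616
  s(X_2) = √(6.9167) = 2.63

Step 3 — r_{ij} = s_{ij} / (s_i · s_j):
  r[X_1,X_1] = 1 (diagonal).
  r[X_1,X_2] = 2.75 / (2.0616 · 2.63) = 2.75 / 5.4218 = 0.5072
  r[X_2,X_2] = 1 (diagonal).

R is symmetric with unit diagonal. Assembling:

R = [[1, 0.5072],
 [0.5072, 1]]


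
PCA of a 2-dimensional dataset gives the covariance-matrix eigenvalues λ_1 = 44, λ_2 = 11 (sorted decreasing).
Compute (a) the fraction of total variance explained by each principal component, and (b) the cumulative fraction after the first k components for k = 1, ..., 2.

Step 1 — total variance = trace(Sigma) = Σ λ_i = 44 + 11 = 55.

Step 2 — fraction explained by component i = λ_i / Σ λ:
  PC1: 44/55 = 0.8
  PC2: 11/55 = 0.2

Step 3 — cumulative fraction after k components = (λ_1 + ... + λ_k) / Σ λ:
  k = 1: 44/55 = 0.8
  k = 2: (44 + 11)/55 = 55/55 = 1

Summary (fraction, with percent):

explained: PC1 0.8 (80%), PC2 0.2 (20%);  cumulative: 0.8, 1


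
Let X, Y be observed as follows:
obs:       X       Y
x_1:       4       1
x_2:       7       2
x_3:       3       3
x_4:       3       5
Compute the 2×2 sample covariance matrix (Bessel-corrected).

Step 1 — column means:
  mean(X) = (4 + 7 + 3 + 3) / 4 = 17/4 = 4.25
  mean(Y) = (1 + 2 + 3 + 5) / 4 = 11/4 = 2.75

Step 2 — sample covariance S[i,j] = (1/(n-1)) · Σ_k (x_{k,i} - mean_i) · (x_{k,j} - mean_j), with n-1 = 3.
  S[X,X] = ((-0.25)·(-0.25) + (2.75)·(2.75) + (-1.25)·(-1.25) + (-1.25)·(-1.25)) / 3 = 10.75/3 = 3.5833
  S[X,Y] = ((-0.25)·(-1.75) + (2.75)·(-0.75) + (-1.25)·(0.25) + (-1.25)·(2.25)) / 3 = -4.75/3 = -1.5833
  S[Y,Y] = ((-1.75)·(-1.75) + (-0.75)·(-0.75) + (0.25)·(0.25) + (2.25)·(2.25)) / 3 = 8.75/3 = 2.9167

S is symmetric (S[j,i] = S[i,j]). Assembling:

S = [[3.5833, -1.5833],
 [-1.5833, 2.9167]]


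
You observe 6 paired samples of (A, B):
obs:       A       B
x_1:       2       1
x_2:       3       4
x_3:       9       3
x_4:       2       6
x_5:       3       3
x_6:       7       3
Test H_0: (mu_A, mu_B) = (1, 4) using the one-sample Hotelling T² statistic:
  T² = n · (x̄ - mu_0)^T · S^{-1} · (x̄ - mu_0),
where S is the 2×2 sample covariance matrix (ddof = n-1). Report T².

Step 1 — sample mean vector:
  mean(A) = (2 + 3 + 9 + 2 + 3 + 7) / 6 = 26/6 = 4.3333
  mean(B) = (1 + 4 + 3 + 6 + 3 + 3) / 6 = 20/6 = 3.3333
  x̄ = (4.3333, 3.3333),  deviation x̄ - mu_0 = (4.3333, 3.3333) - (1, 4) = (3.3333, -0.6667).

Step 2 — sample covariance matrix, S[i,j] = (1/(n-1)) · Σ_k (x_{k,i} - mean_i) · (x_{k,j} - mean_j), divisor n-1 = 5:
  S[A,A] = ((-2.3333)·(-2.3333) + (-1.3333)·(-1.3333) + (4.6667)·(4.6667) + (-2.3333)·(-2.3333) + (-1.3333)·(-1.3333) + (2.6667)·(2.6667)) / 5 = 43.3333/5 = 8.6667
  S[A,B] = ((-2.3333)·(-2.3333) + (-1.3333)·(0.6667) + (4.6667)·(-0.3333) + (-2.3333)·(2.6667) + (-1.3333)·(-0.3333) + (2.6667)·(-0.3333)) / 5 = -3.6667/5 = -0.7333
  S[B,B] = ((-2.3333)·(-2.3333) + (0.6667)·(0.6667) + (-0.3333)·(-0.3333) + (2.6667)·(2.6667) + (-0.3333)·(-0.3333) + (-0.3333)·(-0.3333)) / 5 = 13.3333/5 = 2.6667
  S = [[8.6667, -0.7333],
 [-0.7333, 2.6667]].

Step 3 — invert S. det(S) = 8.6667·2.6667 - (-0.7333)² = 22.5733.
  S^{-1} = (1/det) · [[d, -b], [-b, a]] = [[0.1181, 0.0325],
 [0.0325, 0.3839]].

Step 4 — quadratic form (x̄ - mu_0)^T · S^{-1} · (x̄ - mu_0):
  S^{-1} · (x̄ - mu_0) = (0.3721, -0.1477),
  (x̄ - mu_0)^T · [...] = (3.3333)·(0.3721) + (-0.6667)·(-0.1477) = 1.3388.

Step 5 — scale by n: T² = 6 · 1.3388 = 8.0331.

T² ≈ 8.0331


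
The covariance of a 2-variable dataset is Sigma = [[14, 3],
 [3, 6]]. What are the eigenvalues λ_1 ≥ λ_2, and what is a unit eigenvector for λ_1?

Step 1 — characteristic polynomial of 2×2 Sigma:
  det(Sigma - λI) = λ² - trace · λ + det = 0.
  trace = 14 + 6 = 20, det = 14·6 - (3)² = 75.
Step 2 — discriminant:
  Δ = trace² - 4·det = 400 - 300 = 100.
Step 3 — eigenvalues:
  λ = (trace ± √Δ)/2 = (20 ± 10)/2,
  λ_1 = 15,  λ_2 = 5.

Step 4 — unit eigenvector for λ_1: solve (Sigma - λ_1 I)v = 0. First row:
  (14 - 15)·v_x + (3)·v_y = 0, i.e. (-1)·v_x + (3)·v_y = 0,
  so v ∝ (b, λ_1 - a) = (3, 1) = u.
  ||u|| = √((3)² + (1)²) = √(10) ≈ 3.1623,
  v_1 = u/||u|| ≈ (0.9487, 0.3162) (||v_1|| = 1).

λ_1 = 15,  λ_2 = 5;  v_1 ≈ (0.9487, 0.3162)


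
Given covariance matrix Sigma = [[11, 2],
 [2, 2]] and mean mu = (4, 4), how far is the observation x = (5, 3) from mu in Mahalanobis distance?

Step 1 — centre the observation: (x - mu) = (1, -1).

Step 2 — invert Sigma. det(Sigma) = 11·2 - (2)² = 18.
  Sigma^{-1} = (1/det) · [[d, -b], [-b, a]] = [[0.1111, -0.1111],
 [-0.1111, 0.6111]].

Step 3 — form the quadratic (x - mu)^T · Sigma^{-1} · (x - mu):
  Sigma^{-1} · (x - mu) = (0.2222, -0.7222).
  (x - mu)^T · [Sigma^{-1} · (x - mu)] = (1)·(0.2222) + (-1)·(-0.7222) = 0.9444.

Step 4 — take square root: d = √(0.9444) ≈ 0.9718.

d(x, mu) = √(0.9444) ≈ 0.9718


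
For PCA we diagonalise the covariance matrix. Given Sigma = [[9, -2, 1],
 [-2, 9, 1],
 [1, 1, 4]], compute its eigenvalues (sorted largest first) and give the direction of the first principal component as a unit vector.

Step 1 — characteristic polynomial p(λ) = det(λI - Sigma) = λ³ - tr·λ² + c_1·λ - det, where tr = trace, c_1 = sum of the principal 2×2 minors, det = det(Sigma):
  tr = 9 + 9 + 4 = 22,
  c_1 = (9·9 - (-2)²) + (9·4 - (1)²) + (9·4 - (1)²) = 77 + 35 + 35 = 147,
  det = 9·(9·4 - (1)²) - (-2)·((-2)·4 - (1)·(1)) + (1)·((-2)·(1) - 9·(1)) = 9·(35) - (-2)·(-9) + (1)·(-11) = 286.
  So p(λ) = λ³ - 22λ² + 147λ - 286.
Step 2 — look for an integer root (rational root theorem: any rational root is an integer divisor of 286). Testing λ = 11:
  p(11) = 1331 - 2662 + 1617 - 286 = 0  ✓
  Dividing out (λ - 11): p(λ) = (λ - 11)(λ² - 11λ + 26).
Step 3 — remaining eigenvalues from the quadratic λ² - 11λ + 26 = 0:
  Δ = 11² - 4·26 = 121 - 104 = 17,  λ = (11 ± √17)/2 = (11 ± 4.1231)/2 ≈ 7.5616 or 3.4384.
  Sorted: λ_1 = 11,  λ_2 = 7.5616,  λ_3 = 3.4384  (check: sum = 22 = tr ✓).

Step 4 — unit eigenvector for λ_1 = 11: v spans the null space of (Sigma - λ_1 I), whose rows are
  r_1 = (-2, -2, 1),  r_2 = (-2, -2, 1),  r_3 = (1, 1, -7).
  v is orthogonal to every row, so take v ∝ r_1 × r_3 = ((-2)·(-7) - (1)·(1), (1)·(1) - (-2)·(-7), (-2)·(1) - (-2)·(1)) = (13, -13, 0).
  Rescale (divide by 13): u = (1, -1, 0).
  ||u|| = √((1)² + (-1)² + (0)²) = √(2) ≈ 1.4142,  v_1 = u/||u|| ≈ (0.7071, -0.7071, 0) (||v_1|| = 1).

λ_1 = 11,  λ_2 = 7.5616,  λ_3 = 3.4384;  v_1 ≈ (0.7071, -0.7071, 0)


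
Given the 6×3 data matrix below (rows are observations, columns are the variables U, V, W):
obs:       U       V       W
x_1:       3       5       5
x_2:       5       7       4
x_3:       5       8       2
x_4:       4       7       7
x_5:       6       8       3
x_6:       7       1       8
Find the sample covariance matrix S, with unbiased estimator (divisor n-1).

Step 1 — column means:
  mean(U) = (3 + 5 + 5 + 4 + 6 + 7) / 6 = 30/6 = 5
  mean(V) = (5 + 7 + 8 + 7 + 8 + 1) / 6 = 36/6 = 6
  mean(W) = (5 + 4 + 2 + 7 + 3 + 8) / 6 = 29/6 = 4.8333

Step 2 — sample covariance S[i,j] = (1/(n-1)) · Σ_k (x_{k,i} - mean_i) · (x_{k,j} - mean_j), with n-1 = 5.
  S[U,U] = ((-2)·(-2) + (0)·(0) + (0)·(0) + (-1)·(-1) + (1)·(1) + (2)·(2)) / 5 = 10/5 = 2
  S[U,V] = ((-2)·(-1) + (0)·(1) + (0)·(2) + (-1)·(1) + (1)·(2) + (2)·(-5)) / 5 = -7/5 = -1.4
  S[U,W] = ((-2)·(0.1667) + (0)·(-0.8333) + (0)·(-2.8333) + (-1)·(2.1667) + (1)·(-1.8333) + (2)·(3.1667)) / 5 = 2/5 = 0.4
  S[V,V] = ((-1)·(-1) + (1)·(1) + (2)·(2) + (1)·(1) + (2)·(2) + (-5)·(-5)) / 5 = 36/5 = 7.2
  S[V,W] = ((-1)·(0.1667) + (1)·(-0.8333) + (2)·(-2.8333) + (1)·(2.1667) + (2)·(-1.8333) + (-5)·(3.1667)) / 5 = -24/5 = -4.8
  S[W,W] = ((0.1667)·(0.1667) + (-0.8333)·(-0.8333) + (-2.8333)·(-2.8333) + (2.1667)·(2.1667) + (-1.8333)·(-1.8333) + (3.1667)·(3.1667)) / 5 = 26.8333/5 = 5.3667

S is symmetric (S[j,i] = S[i,j]). Assembling:

S = [[2, -1.4, 0.4],
 [-1.4, 7.2, -4.8],
 [0.4, -4.8, 5.3667]]


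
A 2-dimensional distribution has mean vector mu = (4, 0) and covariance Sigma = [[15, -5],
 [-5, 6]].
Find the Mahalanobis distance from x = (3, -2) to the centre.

Step 1 — centre the observation: (x - mu) = (-1, -2).

Step 2 — invert Sigma. det(Sigma) = 15·6 - (-5)² = 65.
  Sigma^{-1} = (1/det) · [[d, -b], [-b, a]] = [[0.0923, 0.0769],
 [0.0769, 0.2308]].

Step 3 — form the quadratic (x - mu)^T · Sigma^{-1} · (x - mu):
  Sigma^{-1} · (x - mu) = (-0.2462, -0.5385).
  (x - mu)^T · [Sigma^{-1} · (x - mu)] = (-1)·(-0.2462) + (-2)·(-0.5385) = 1.3231.

Step 4 — take square root: d = √(1.3231) ≈ 1.1503.

d(x, mu) = √(1.3231) ≈ 1.1503


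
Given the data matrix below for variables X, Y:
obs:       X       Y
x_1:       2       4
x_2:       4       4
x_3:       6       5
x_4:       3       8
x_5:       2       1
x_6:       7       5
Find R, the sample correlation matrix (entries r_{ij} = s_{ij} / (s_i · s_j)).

Step 1 — column means:
  mean(X) = (2 + 4 + 6 + 3 + 2 + 7) / 6 = 24/6 = 4
  mean(Y) = (4 + 4 + 5 + 8 + 1 + 5) / 6 = 27/6 = 4.5

Step 2 — sample variances and covariances s[i,j] = (1/(n-1)) · Σ_k (x_{k,i} - mean_i) · (x_{k,j} - mean_j), with n-1 = 5:
  s[X,X] = ((-2)·(-2) + (0)·(0) + (2)·(2) + (-1)·(-1) + (-2)·(-2) + (3)·(3)) / 5 = 22/5 = 4.4
  s[X,Y] = ((-2)·(-0.5) + (0)·(-0.5) + (2)·(0.5) + (-1)·(3.5) + (-2)·(-3.5) + (3)·(0.5)) / 5 = 7/5 = 1.4
  s[Y,Y] = ((-0.5)·(-0.5) + (-0.5)·(-0.5) + (0.5)·(0.5) + (3.5)·(3.5) + (-3.5)·(-3.5) + (0.5)·(0.5)) / 5 = 25.5/5 = 5.1
  Sample standard deviations s_i = √(s[i,i]):
  s(X) = √(4.4) = 2.0976
  s(Y) = √(5.1) = 2.2583

Step 3 — r_{ij} = s_{ij} / (s_i · s_j):
  r[X,X] = 1 (diagonal).
  r[X,Y] = 1.4 / (2.0976 · 2.2583) = 1.4 / 4.7371 = 0.2955
  r[Y,Y] = 1 (diagonal).

R is symmetric with unit diagonal. Assembling:

R = [[1, 0.2955],
 [0.2955, 1]]


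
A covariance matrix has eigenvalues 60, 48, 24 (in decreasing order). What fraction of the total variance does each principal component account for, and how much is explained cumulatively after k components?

Step 1 — total variance = trace(Sigma) = Σ λ_i = 60 + 48 + 24 = 132.

Step 2 — fraction explained by component i = λ_i / Σ λ:
  PC1: 60/132 = 0.4545
  PC2: 48/132 = 0.3636
  PC3: 24/132 = 0.1818

Step 3 — cumulative fraction after k components = (λ_1 + ... + λ_k) / Σ λ:
  k = 1: 60/132 = 0.4545
  k = 2: (60 + 48)/132 = 108/132 = 0.8182
  k = 3: (60 + 48 + 24)/132 = 132/132 = 1

Summary (fraction, with percent):

explained: PC1 0.4545 (45.45%), PC2 0.3636 (36.36%), PC3 0.1818 (18.18%);  cumulative: 0.4545, 0.8182, 1


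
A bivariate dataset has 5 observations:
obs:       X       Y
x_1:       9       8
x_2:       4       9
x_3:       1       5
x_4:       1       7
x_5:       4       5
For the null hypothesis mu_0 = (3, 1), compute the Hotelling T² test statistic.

Step 1 — sample mean vector:
  mean(X) = (9 + 4 + 1 + 1 + 4) / 5 = 19/5 = 3.8
  mean(Y) = (8 + 9 + 5 + 7 + 5) / 5 = 34/5 = 6.8
  x̄ = (3.8, 6.8),  deviation x̄ - mu_0 = (3.8, 6.8) - (3, 1) = (0.8, 5.8).

Step 2 — sample covariance matrix, S[i,j] = (1/(n-1)) · Σ_k (x_{k,i} - mean_i) · (x_{k,j} - mean_j), divisor n-1 = 4:
  S[X,X] = ((5.2)·(5.2) + (0.2)·(0.2) + (-2.8)·(-2.8) + (-2.8)·(-2.8) + (0.2)·(0.2)) / 4 = 42.8/4 = 10.7
  S[X,Y] = ((5.2)·(1.2) + (0.2)·(2.2) + (-2.8)·(-1.8) + (-2.8)·(0.2) + (0.2)·(-1.8)) / 4 = 10.8/4 = 2.7
  S[Y,Y] = ((1.2)·(1.2) + (2.2)·(2.2) + (-1.8)·(-1.8) + (0.2)·(0.2) + (-1.8)·(-1.8)) / 4 = 12.8/4 = 3.2
  S = [[10.7, 2.7],
 [2.7, 3.2]].

Step 3 — invert S. det(S) = 10.7·3.2 - (2.7)² = 26.95.
  S^{-1} = (1/det) · [[d, -b], [-b, a]] = [[0.1187, -0.1002],
 [-0.1002, 0.397]].

Step 4 — quadratic form (x̄ - mu_0)^T · S^{-1} · (x̄ - mu_0):
  S^{-1} · (x̄ - mu_0) = (-0.4861, 2.2226),
  (x̄ - mu_0)^T · [...] = (0.8)·(-0.4861) + (5.8)·(2.2226) = 12.5024.

Step 5 — scale by n: T² = 5 · 12.5024 = 62.5121.

T² ≈ 62.5121


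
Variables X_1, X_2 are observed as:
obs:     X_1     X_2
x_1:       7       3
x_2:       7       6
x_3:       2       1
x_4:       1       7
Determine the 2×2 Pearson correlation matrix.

Step 1 — column means:
  mean(X_1) = (7 + 7 + 2 + 1) / 4 = 17/4 = 4.25
  mean(X_2) = (3 + 6 + 1 + 7) / 4 = 17/4 = 4.25

Step 2 — sample variances and covariances s[i,j] = (1/(n-1)) · Σ_k (x_{k,i} - mean_i) · (x_{k,j} - mean_j), with n-1 = 3:
  s[X_1,X_1] = ((2.75)·(2.75) + (2.75)·(2.75) + (-2.25)·(-2.25) + (-3.25)·(-3.25)) / 3 = 30.75/3 = 10.25
  s[X_1,X_2] = ((2.75)·(-1.25) + (2.75)·(1.75) + (-2.25)·(-3.25) + (-3.25)·(2.75)) / 3 = -0.25/3 = -0.0833
  s[X_2,X_2] = ((-1.25)·(-1.25) + (1.75)·(1.75) + (-3.25)·(-3.25) + (2.75)·(2.75)) / 3 = 22.75/3 = 7.5833
  Sample standard deviations s_i = √(s[i,i]):
  s(X_1) = √(10.25) = 3.2016
  s(X_2) = √(7.5833) = 2.7538

Step 3 — r_{ij} = s_{ij} / (s_i · s_j):
  r[X_1,X_1] = 1 (diagonal).
  r[X_1,X_2] = -0.0833 / (3.2016 · 2.7538) = -0.0833 / 8.8164 = -0.0095
  r[X_2,X_2] = 1 (diagonal).

R is symmetric with unit diagonal. Assembling:

R = [[1, -0.0095],
 [-0.0095, 1]]


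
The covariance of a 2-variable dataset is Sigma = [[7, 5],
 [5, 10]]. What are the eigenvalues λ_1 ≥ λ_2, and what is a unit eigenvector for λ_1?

Step 1 — characteristic polynomial of 2×2 Sigma:
  det(Sigma - λI) = λ² - trace · λ + det = 0.
  trace = 7 + 10 = 17, det = 7·10 - (5)² = 45.
Step 2 — discriminant:
  Δ = trace² - 4·det = 289 - 180 = 109.
Step 3 — eigenvalues:
  λ = (trace ± √Δ)/2 = (17 ± 10.4403)/2,
  λ_1 = 13.7202,  λ_2 = 3.2798.

Step 4 — unit eigenvector for λ_1: solve (Sigma - λ_1 I)v = 0. First row:
  (7 - 13.7202)·v_x + (5)·v_y = 0, i.e. (-6.7202)·v_x + (5)·v_y = 0,
  so v ∝ (b, λ_1 - a) = (5, 6.7202) = u.
  ||u|| = √((5)² + (6.7202)²) = √(70.1605) ≈ 8.3762,
  v_1 = u/||u|| ≈ (0.5969, 0.8023) (||v_1|| = 1).

λ_1 = 13.7202,  λ_2 = 3.2798;  v_1 ≈ (0.5969, 0.8023)
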